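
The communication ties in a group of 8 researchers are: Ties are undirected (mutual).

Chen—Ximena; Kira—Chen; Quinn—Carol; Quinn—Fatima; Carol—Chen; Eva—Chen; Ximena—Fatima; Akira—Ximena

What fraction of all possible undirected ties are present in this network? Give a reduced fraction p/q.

2/7

There are 8 edges and 8 nodes, so the maximum possible is C(8,2) = 28.
Density = 8/28 = 2/7.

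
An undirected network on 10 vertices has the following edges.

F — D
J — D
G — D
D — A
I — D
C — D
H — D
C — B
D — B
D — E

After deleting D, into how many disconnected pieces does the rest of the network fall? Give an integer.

8

Without D, the remaining ties split the others into: {B, C}; {E}; {G}; {I}; {J}; {H}; {A}; {F}.
That's 8 separate components.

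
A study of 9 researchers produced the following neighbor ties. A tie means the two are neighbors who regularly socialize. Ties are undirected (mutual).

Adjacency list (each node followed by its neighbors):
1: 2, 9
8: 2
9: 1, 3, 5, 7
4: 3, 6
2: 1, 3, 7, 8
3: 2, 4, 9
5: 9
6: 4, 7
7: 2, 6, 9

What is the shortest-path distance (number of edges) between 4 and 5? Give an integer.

One shortest route is 4 – 3 – 9 – 5, which uses 3 edges, and at distance 2 from 4 we only reach {2, 7, 9}, which does not include 5. So d(4,5) = 3.

3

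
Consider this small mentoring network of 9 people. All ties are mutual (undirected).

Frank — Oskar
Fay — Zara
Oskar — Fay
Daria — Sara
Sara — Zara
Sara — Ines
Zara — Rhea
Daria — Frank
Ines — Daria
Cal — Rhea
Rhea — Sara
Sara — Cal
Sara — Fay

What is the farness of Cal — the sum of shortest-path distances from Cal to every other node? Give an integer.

16

Distances from Cal: Daria:2, Fay:2, Frank:3, Ines:2, Oskar:3, Rhea:1, Sara:1, Zara:2.
Sum = 2 + 2 + 3 + 2 + 3 + 1 + 1 + 2 = 16.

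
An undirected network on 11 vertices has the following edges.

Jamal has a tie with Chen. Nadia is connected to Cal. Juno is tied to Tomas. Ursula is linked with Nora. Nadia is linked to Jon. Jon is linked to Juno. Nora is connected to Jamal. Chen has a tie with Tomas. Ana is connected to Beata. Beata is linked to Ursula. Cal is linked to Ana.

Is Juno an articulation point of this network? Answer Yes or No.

No

Even without Juno, every remaining node can still reach every other (the residual graph is connected), so Juno is not a cut vertex.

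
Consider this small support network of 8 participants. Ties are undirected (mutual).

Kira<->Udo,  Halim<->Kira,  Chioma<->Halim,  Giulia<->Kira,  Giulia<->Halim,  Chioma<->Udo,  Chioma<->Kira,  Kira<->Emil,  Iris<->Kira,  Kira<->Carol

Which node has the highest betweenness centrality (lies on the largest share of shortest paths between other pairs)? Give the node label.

Kira

Unnormalized betweenness of each node: Carol:0, Chioma:1/2, Emil:0, Giulia:0, Halim:1/2, Iris:0, Kira:17, Udo:0.
Kira has the largest value, 17, making it the main broker — the node through which the most shortest paths run.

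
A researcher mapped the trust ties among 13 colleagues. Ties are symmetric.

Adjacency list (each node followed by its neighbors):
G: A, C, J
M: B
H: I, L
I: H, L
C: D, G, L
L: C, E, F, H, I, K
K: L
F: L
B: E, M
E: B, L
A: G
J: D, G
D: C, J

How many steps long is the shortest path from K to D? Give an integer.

3

One shortest route is K – L – C – D, which uses 3 edges, and at distance 2 from K we only reach {C, E, F, H, I}, which does not include D. So d(K,D) = 3.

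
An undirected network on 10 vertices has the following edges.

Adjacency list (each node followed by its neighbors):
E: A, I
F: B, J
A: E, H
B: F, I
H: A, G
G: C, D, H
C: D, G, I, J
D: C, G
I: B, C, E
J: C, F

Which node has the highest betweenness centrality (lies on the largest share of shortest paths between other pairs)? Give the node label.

C

Unnormalized betweenness of each node: A:5/2, B:3, C:31/2, D:0, E:5, F:1, G:7, H:7/2, I:25/2, J:4.
C has the largest value, 31/2, making it the main broker — the node through which the most shortest paths run.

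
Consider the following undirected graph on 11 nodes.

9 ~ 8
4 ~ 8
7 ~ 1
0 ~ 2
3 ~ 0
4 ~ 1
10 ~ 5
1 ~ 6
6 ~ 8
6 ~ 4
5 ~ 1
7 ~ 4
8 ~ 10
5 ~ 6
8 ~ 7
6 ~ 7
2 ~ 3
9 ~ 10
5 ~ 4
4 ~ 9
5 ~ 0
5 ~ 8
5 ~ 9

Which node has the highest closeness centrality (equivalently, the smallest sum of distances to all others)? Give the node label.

5

Farness (sum of distances to all others) for each node — 0:18, 1:18, 2:26, 3:26, 4:16, 5:13, 6:17, 7:21, 8:16, 9:18, 10:19.
The smallest farness is 13, for 5, so 5 has the highest closeness.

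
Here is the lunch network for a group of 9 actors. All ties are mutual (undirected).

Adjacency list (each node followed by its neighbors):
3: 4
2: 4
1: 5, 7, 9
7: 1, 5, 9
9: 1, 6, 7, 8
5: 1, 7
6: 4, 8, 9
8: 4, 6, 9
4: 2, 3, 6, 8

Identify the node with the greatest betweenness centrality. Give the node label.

Unnormalized betweenness of each node: 1:3, 2:0, 3:0, 4:13, 5:0, 6:6, 7:3, 8:6, 9:15.
9 has the largest value, 15, making it the main broker — the node through which the most shortest paths run.

9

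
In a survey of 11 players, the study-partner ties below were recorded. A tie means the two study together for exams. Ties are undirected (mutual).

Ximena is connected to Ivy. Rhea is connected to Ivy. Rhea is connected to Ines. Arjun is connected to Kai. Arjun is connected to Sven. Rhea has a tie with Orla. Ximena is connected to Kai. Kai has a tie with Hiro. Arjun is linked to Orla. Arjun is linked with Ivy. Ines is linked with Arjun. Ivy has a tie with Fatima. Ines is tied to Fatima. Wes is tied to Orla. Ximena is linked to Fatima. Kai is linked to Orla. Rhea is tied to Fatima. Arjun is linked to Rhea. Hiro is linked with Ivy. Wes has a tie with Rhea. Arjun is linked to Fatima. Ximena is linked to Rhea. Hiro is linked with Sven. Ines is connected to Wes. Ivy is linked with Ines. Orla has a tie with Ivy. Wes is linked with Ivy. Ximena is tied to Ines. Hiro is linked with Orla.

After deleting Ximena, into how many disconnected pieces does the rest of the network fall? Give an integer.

Ximena's neighbors (Fatima, Ines, Ivy, Kai, and Rhea) remain reachable from one another through other ties, so the rest of the network stays in one piece.

1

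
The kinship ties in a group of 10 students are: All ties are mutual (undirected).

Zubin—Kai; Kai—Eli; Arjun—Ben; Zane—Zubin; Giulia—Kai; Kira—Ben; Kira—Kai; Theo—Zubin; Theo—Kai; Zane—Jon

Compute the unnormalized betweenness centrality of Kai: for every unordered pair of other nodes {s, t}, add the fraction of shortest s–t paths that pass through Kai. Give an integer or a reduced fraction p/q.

27

Pairs whose geodesics pass through Kai — Zubin–Arjun: 1; Zubin–Giulia: 1; Zubin–Ben: 1; Zubin–Kira: 1; Zubin–Eli: 1; Arjun–Theo: 1; Arjun–Giulia: 1; Arjun–Eli: 1; Arjun–Zane: 1; Arjun–Jon: 1; Theo–Giulia: 1; Theo–Ben: 1; Theo–Kira: 1; Theo–Eli: 1 … (+13 more pairs).
All other pairs contribute 0.
Summing the contributions gives betweenness(Kai) = 27.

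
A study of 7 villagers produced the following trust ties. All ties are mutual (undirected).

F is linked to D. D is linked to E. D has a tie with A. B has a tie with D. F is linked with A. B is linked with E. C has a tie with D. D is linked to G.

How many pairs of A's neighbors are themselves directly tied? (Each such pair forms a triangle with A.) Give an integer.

A's neighbors: D and F.
Neighbor pairs that are themselves tied: A–D–F. Each forms one triangle with A, for 1 in total.

1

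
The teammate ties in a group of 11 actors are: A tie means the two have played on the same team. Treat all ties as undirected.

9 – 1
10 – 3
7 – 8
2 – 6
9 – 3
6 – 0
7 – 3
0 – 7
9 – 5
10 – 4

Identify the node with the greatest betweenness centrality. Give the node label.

Unnormalized betweenness of each node: 0:16, 1:0, 2:0, 3:31, 4:0, 5:0, 6:9, 7:27, 8:0, 9:17, 10:9.
3 has the largest value, 31, making it the main broker — the node through which the most shortest paths run.

3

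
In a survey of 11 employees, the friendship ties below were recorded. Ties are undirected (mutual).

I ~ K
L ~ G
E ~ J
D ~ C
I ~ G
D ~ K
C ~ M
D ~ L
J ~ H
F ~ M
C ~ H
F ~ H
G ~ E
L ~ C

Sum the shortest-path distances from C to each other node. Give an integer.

Distances from C: D:1, E:3, F:2, G:2, H:1, I:3, J:2, K:2, L:1, M:1.
Sum = 1 + 3 + 2 + 2 + 1 + 3 + 2 + 2 + 1 + 1 = 18.

18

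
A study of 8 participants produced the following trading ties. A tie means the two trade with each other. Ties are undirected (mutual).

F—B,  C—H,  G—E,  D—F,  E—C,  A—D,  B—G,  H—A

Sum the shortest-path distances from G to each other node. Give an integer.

16

Distances from G: A:4, B:1, C:2, D:3, E:1, F:2, H:3.
Sum = 4 + 1 + 2 + 3 + 1 + 2 + 3 = 16.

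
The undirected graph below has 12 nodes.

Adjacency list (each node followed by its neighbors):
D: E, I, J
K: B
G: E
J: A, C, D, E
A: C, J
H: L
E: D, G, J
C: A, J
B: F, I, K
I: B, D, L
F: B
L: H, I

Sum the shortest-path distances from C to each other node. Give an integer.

Distances from C: A:1, B:4, D:2, E:2, F:5, G:3, H:5, I:3, J:1, K:5, L:4.
Sum = 1 + 4 + 2 + 2 + 5 + 3 + 5 + 3 + 1 + 5 + 4 = 35.

35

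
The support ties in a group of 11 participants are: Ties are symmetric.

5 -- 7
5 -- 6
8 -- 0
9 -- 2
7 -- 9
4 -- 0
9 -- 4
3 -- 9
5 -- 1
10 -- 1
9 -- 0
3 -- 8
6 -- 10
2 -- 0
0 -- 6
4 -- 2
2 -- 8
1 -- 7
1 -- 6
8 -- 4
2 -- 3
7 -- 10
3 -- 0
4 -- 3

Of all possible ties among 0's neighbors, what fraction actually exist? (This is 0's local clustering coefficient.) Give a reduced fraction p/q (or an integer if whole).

3/5

0's neighbors: 2, 3, 4, 6, 8, and 9 (k = 6).
Possible neighbor pairs: C(6,2) = 15. Edges among them: 2–3, 2–4, 2–8, 2–9, 3–4, 3–8, 3–9, 4–8, 4–9 → e = 9.
Clustering(0) = 9/15 = 3/5.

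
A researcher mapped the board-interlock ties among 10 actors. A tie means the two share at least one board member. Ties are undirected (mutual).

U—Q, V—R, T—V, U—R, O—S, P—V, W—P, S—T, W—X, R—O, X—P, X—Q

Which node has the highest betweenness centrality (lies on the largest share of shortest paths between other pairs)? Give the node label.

Unnormalized betweenness of each node: O:3, P:10, Q:7/2, R:23/2, S:1, T:4, U:5, V:29/2, W:0, X:9/2.
V has the largest value, 29/2, making it the main broker — the node through which the most shortest paths run.

V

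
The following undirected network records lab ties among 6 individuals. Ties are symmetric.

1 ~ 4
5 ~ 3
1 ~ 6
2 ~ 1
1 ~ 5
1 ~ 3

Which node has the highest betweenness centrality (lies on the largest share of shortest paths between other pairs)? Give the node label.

1

Unnormalized betweenness of each node: 1:9, 2:0, 3:0, 4:0, 5:0, 6:0.
1 has the largest value, 9, making it the main broker — the node through which the most shortest paths run.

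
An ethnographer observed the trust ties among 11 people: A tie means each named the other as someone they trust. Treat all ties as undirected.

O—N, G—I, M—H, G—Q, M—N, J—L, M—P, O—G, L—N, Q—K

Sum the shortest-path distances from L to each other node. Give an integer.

Distances from L: G:3, H:3, I:4, J:1, K:5, M:2, N:1, O:2, P:3, Q:4.
Sum = 3 + 3 + 4 + 1 + 5 + 2 + 1 + 2 + 3 + 4 = 28.

28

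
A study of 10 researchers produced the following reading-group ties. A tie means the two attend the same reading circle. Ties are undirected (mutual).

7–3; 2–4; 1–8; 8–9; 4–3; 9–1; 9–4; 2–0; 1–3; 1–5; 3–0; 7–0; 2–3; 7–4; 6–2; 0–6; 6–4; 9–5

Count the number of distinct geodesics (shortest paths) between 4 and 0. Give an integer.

4

The shortest distance is 2. The length-2 paths are: 4–3–0; 4–2–0; 4–7–0; 4–6–0.
That gives 4 distinct shortest paths.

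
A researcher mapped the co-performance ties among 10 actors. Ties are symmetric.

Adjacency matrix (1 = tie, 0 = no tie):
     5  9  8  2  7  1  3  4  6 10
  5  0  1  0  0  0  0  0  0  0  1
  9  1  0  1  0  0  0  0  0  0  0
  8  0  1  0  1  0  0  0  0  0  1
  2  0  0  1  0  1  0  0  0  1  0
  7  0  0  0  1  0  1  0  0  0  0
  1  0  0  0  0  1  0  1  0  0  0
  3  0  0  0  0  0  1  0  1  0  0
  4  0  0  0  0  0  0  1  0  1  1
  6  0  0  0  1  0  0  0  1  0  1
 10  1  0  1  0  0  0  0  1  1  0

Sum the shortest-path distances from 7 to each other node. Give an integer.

Distances from 7: 1:1, 2:1, 3:2, 4:3, 5:4, 6:2, 8:2, 9:3, 10:3.
Sum = 1 + 1 + 2 + 3 + 4 + 2 + 2 + 3 + 3 = 21.

21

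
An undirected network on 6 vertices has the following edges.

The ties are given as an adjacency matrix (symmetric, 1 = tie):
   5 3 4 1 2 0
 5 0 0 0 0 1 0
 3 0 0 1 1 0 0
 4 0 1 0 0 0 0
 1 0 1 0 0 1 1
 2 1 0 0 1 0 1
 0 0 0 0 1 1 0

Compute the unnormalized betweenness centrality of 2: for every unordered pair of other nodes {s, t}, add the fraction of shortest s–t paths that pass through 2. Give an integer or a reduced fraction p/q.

Pairs whose geodesics pass through 2 — 5–3: 1; 5–4: 1; 5–1: 1; 5–0: 1.
All other pairs contribute 0.
Summing the contributions gives betweenness(2) = 4.

4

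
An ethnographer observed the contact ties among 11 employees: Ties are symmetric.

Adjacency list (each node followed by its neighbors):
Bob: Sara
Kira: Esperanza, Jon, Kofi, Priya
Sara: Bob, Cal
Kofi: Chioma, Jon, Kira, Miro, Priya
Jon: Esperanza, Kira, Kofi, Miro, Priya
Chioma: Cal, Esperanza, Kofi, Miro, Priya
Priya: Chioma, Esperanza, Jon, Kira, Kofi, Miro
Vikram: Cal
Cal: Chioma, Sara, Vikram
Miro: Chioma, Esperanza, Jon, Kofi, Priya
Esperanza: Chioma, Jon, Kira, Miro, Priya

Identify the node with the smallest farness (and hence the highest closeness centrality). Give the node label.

Farness (sum of distances to all others) for each node — Bob:35, Cal:19, Chioma:16, Esperanza:19, Jon:23, Kira:24, Kofi:19, Miro:19, Priya:18, Sara:26, Vikram:28.
The smallest farness is 16, for Chioma, so Chioma has the highest closeness.

Chioma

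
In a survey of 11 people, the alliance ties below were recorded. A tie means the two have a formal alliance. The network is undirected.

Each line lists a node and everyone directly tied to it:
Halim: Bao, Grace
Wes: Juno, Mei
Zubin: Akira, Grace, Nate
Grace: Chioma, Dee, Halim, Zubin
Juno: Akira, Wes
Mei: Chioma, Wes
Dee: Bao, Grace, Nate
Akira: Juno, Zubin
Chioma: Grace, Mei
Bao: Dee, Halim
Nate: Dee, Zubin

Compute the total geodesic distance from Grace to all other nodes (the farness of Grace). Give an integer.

Distances from Grace: Akira:2, Bao:2, Chioma:1, Dee:1, Halim:1, Juno:3, Mei:2, Nate:2, Wes:3, Zubin:1.
Sum = 2 + 2 + 1 + 1 + 1 + 3 + 2 + 2 + 3 + 1 = 18.

18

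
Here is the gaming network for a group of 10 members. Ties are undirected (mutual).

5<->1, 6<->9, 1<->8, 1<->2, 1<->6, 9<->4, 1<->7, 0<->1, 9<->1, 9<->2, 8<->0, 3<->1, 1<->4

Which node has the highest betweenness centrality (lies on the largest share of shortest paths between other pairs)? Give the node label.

1

Unnormalized betweenness of each node: 0:0, 1:61/2, 2:0, 3:0, 4:0, 5:0, 6:0, 7:0, 8:0, 9:3/2.
1 has the largest value, 61/2, making it the main broker — the node through which the most shortest paths run.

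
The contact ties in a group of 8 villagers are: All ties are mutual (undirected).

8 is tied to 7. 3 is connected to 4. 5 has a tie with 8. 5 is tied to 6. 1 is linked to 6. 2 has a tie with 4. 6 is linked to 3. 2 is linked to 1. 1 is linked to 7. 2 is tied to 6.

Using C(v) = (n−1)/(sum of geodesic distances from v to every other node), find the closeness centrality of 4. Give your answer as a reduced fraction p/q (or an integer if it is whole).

7/16

Distances from 4: 1:2, 2:1, 3:1, 5:3, 6:2, 7:3, 8:4. Sum = 16.
n = 8, so closeness = 7/16.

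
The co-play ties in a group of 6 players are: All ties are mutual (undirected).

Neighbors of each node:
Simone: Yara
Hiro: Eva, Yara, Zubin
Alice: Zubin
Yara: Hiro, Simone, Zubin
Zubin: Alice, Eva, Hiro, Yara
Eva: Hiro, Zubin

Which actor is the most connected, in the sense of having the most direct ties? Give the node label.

Zubin

Degrees — Alice:1, Eva:2, Hiro:3, Simone:1, Yara:3, Zubin:4.
The maximum is 4, attained only by Zubin.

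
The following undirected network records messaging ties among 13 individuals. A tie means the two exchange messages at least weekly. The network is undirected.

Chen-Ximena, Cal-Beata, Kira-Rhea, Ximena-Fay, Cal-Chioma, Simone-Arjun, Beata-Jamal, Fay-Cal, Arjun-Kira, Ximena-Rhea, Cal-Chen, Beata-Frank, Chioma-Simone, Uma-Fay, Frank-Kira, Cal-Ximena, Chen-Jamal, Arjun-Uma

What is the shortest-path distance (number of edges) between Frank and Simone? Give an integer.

3

One shortest route is Frank – Kira – Arjun – Simone, which uses 3 edges, and at distance 2 from Frank we only reach {Arjun, Cal, Jamal, Rhea}, which does not include Simone. So d(Frank,Simone) = 3.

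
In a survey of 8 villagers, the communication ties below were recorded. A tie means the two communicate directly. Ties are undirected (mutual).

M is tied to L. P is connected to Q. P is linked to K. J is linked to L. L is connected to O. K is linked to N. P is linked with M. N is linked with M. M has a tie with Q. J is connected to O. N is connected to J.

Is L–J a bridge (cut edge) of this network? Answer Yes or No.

No

Even without that edge, L still reaches J via L – O – J, so the network stays connected. Not a bridge.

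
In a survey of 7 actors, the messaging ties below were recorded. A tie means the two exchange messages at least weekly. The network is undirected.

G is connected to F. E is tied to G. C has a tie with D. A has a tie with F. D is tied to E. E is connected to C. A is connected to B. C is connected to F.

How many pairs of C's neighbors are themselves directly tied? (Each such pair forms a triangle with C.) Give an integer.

C's neighbors: D, E, and F.
Neighbor pairs that are themselves tied: C–D–E. Each forms one triangle with C, for 1 in total.

1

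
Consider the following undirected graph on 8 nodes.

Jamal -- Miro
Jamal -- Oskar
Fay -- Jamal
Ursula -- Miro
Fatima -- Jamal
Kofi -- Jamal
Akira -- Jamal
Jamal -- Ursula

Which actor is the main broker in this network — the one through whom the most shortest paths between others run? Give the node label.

Unnormalized betweenness of each node: Akira:0, Fatima:0, Fay:0, Jamal:20, Kofi:0, Miro:0, Oskar:0, Ursula:0.
Jamal has the largest value, 20, making it the main broker — the node through which the most shortest paths run.

Jamal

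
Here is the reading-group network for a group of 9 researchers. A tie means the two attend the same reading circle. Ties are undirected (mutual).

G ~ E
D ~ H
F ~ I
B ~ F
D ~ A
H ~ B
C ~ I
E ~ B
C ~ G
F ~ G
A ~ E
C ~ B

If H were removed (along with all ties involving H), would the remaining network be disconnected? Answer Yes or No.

No

Even without H, every remaining node can still reach every other (the residual graph is connected), so H is not a cut vertex.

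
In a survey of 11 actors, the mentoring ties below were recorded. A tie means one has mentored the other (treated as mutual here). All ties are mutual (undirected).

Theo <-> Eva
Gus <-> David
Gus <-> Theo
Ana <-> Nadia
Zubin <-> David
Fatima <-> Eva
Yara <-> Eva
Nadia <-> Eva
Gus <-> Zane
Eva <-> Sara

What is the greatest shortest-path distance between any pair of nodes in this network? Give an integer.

6

Eccentricity of each node (its greatest distance to any other): Ana:6, David:5, Eva:4, Fatima:5, Gus:4, Nadia:5, Sara:5, Theo:3, Yara:5, Zane:5, Zubin:6.
The maximum eccentricity is 6, realized for instance by the pair Zubin–Ana via Zubin – David – Gus – Theo – Eva – Nadia – Ana. So the diameter is 6.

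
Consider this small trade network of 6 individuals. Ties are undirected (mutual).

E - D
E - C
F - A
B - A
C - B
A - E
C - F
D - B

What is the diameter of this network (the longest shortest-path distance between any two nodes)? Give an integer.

Eccentricity of each node (its greatest distance to any other): A:2, B:2, C:2, D:3, E:2, F:3.
The maximum eccentricity is 3, realized for instance by the pair D–F via D – E – A – F. So the diameter is 3.

3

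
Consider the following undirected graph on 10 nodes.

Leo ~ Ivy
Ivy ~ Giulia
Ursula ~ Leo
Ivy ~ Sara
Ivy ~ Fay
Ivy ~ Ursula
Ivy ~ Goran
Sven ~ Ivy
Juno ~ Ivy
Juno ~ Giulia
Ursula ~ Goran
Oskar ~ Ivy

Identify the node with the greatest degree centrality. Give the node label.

Degrees — Fay:1, Giulia:2, Goran:2, Ivy:9, Juno:2, Leo:2, Oskar:1, Sara:1, Sven:1, Ursula:3.
The maximum is 9, attained only by Ivy.

Ivy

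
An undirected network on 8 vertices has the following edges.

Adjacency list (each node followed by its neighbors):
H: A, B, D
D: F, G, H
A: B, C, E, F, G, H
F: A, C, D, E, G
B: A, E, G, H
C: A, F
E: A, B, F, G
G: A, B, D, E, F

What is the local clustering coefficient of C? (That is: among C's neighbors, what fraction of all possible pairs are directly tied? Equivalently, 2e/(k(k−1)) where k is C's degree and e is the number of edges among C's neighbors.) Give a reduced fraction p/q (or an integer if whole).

1

C's neighbors: A and F (k = 2).
Possible neighbor pairs: C(2,2) = 1. Edges among them: A–F → e = 1.
Clustering(C) = 1/1.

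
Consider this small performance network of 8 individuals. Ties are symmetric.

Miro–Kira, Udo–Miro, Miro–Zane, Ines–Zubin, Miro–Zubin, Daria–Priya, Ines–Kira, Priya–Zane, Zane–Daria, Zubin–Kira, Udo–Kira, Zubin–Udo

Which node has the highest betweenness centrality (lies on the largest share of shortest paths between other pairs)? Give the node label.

Unnormalized betweenness of each node: Daria:0, Ines:0, Kira:5/2, Miro:12, Priya:0, Udo:0, Zane:10, Zubin:5/2.
Miro has the largest value, 12, making it the main broker — the node through which the most shortest paths run.

Miro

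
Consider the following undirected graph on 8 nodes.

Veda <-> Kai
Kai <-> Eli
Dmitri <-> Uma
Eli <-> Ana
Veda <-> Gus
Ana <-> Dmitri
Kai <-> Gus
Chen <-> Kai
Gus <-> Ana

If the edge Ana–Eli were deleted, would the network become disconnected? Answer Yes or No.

Even without that edge, Ana still reaches Eli via Ana – Gus – Kai – Eli, so the network stays connected. Not a bridge.

No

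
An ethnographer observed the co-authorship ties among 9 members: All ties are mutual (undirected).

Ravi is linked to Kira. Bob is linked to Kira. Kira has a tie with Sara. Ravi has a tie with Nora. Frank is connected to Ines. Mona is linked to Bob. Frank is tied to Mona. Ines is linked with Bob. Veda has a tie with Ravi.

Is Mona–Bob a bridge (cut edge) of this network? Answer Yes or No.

Even without that edge, Mona still reaches Bob via Mona – Frank – Ines – Bob, so the network stays connected. Not a bridge.

No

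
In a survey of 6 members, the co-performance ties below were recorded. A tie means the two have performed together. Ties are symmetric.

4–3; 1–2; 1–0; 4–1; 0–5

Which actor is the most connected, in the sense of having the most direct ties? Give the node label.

Degrees — 0:2, 1:3, 2:1, 3:1, 4:2, 5:1.
The maximum is 3, attained only by 1.

1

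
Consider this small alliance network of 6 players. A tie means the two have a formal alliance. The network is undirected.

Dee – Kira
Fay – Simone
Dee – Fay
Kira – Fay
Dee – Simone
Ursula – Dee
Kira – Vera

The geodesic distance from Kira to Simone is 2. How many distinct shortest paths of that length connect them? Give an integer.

The shortest distance is 2. The length-2 paths are: Kira–Dee–Simone; Kira–Fay–Simone.
That gives 2 distinct shortest paths.

2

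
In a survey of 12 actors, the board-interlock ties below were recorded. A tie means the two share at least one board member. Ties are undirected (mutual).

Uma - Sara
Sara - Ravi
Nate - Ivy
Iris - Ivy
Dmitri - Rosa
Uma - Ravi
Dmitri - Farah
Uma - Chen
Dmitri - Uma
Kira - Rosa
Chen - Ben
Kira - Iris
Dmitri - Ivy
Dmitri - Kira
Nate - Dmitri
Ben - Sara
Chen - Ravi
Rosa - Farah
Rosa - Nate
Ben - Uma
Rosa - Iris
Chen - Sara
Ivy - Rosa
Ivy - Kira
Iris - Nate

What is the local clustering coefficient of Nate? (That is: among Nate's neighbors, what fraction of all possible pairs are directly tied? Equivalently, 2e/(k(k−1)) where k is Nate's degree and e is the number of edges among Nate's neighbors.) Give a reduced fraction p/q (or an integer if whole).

5/6

Nate's neighbors: Dmitri, Iris, Ivy, and Rosa (k = 4).
Possible neighbor pairs: C(4,2) = 6. Edges among them: Dmitri–Ivy, Dmitri–Rosa, Iris–Ivy, Iris–Rosa, Ivy–Rosa → e = 5.
Clustering(Nate) = 5/6.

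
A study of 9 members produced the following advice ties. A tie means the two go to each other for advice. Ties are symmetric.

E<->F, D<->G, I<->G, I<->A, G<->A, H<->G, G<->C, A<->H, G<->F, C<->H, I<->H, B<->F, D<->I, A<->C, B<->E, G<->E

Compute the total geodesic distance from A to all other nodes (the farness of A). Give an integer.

Distances from A: B:3, C:1, D:2, E:2, F:2, G:1, H:1, I:1.
Sum = 3 + 1 + 2 + 2 + 2 + 1 + 1 + 1 = 13.

13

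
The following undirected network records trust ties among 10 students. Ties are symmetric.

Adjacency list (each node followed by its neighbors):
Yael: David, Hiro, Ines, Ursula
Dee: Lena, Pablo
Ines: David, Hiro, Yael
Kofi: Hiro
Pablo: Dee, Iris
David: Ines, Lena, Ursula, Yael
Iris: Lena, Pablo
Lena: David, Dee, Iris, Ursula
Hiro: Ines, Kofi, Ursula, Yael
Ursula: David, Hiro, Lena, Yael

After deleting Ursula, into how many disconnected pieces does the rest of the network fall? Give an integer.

Ursula's neighbors (David, Hiro, Lena, and Yael) remain reachable from one another through other ties, so the rest of the network stays in one piece.

1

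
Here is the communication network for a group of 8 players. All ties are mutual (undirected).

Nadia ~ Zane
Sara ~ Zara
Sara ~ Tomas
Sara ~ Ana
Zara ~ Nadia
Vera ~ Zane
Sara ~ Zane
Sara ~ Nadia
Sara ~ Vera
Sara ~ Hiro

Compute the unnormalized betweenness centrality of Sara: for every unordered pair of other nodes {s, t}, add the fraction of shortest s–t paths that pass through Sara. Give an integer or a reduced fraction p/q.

17

Pairs whose geodesics pass through Sara — Ana–Nadia: 1; Ana–Zara: 1; Ana–Vera: 1; Ana–Hiro: 1; Ana–Zane: 1; Ana–Tomas: 1; Nadia–Vera: 1/2; Nadia–Hiro: 1; Nadia–Tomas: 1; Zara–Vera: 1; Zara–Hiro: 1; Zara–Zane: 1/2; Zara–Tomas: 1; Vera–Hiro: 1 … (+4 more pairs).
All other pairs contribute 0.
Summing the contributions gives betweenness(Sara) = 17.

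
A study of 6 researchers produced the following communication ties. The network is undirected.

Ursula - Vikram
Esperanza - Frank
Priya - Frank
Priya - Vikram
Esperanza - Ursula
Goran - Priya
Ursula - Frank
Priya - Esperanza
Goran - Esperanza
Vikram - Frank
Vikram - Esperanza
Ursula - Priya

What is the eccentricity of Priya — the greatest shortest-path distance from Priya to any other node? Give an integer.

1

Distances from Priya: Esperanza:1, Frank:1, Goran:1, Ursula:1, Vikram:1.
The largest is 1 (to Goran, Frank, Esperanza, Vikram, and Ursula), so the eccentricity of Priya is 1.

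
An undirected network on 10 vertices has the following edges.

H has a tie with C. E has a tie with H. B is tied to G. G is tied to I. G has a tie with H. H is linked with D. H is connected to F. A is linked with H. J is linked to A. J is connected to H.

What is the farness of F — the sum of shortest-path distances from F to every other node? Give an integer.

19

Distances from F: A:2, B:3, C:2, D:2, E:2, G:2, H:1, I:3, J:2.
Sum = 2 + 3 + 2 + 2 + 2 + 2 + 1 + 3 + 2 = 19.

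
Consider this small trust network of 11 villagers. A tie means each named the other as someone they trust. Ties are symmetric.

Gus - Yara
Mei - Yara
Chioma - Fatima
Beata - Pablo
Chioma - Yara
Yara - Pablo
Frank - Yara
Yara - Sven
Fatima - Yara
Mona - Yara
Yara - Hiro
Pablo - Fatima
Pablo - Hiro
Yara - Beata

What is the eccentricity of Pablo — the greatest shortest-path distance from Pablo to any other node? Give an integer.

2

Distances from Pablo: Beata:1, Chioma:2, Fatima:1, Frank:2, Gus:2, Hiro:1, Mei:2, Mona:2, Sven:2, Yara:1.
The largest is 2 (to Mei, Mona, Gus, Frank, Sven, and Chioma), so the eccentricity of Pablo is 2.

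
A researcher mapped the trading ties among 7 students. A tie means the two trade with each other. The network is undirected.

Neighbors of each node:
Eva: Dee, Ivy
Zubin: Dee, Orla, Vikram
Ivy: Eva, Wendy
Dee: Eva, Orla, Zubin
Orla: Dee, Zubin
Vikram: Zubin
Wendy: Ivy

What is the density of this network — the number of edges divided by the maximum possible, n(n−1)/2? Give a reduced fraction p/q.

1/3

There are 7 edges and 7 nodes, so the maximum possible is C(7,2) = 21.
Density = 7/21 = 1/3.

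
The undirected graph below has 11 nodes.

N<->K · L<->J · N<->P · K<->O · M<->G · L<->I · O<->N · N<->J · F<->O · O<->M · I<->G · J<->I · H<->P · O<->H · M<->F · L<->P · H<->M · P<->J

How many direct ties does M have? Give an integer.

4

M is directly tied to F, G, H, and O. That is 4 neighbors, so the degree of M is 4.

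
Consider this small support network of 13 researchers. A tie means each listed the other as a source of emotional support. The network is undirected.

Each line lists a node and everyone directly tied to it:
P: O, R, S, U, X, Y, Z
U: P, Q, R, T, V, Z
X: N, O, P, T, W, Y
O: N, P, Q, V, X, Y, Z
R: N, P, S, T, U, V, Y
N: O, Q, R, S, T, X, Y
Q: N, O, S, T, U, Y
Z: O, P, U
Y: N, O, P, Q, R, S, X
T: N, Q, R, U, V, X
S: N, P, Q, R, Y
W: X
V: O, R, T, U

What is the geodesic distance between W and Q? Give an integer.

3

One shortest route is W – X – T – Q, which uses 3 edges, and at distance 2 from W we only reach {N, O, P, T, Y}, which does not include Q. So d(W,Q) = 3.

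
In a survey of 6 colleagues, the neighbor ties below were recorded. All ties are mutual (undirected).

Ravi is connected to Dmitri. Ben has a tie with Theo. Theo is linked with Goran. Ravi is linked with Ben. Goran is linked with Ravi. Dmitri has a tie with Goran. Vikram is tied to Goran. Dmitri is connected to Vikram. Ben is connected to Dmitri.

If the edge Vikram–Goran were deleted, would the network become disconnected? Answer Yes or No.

Even without that edge, Vikram still reaches Goran via Vikram – Dmitri – Goran, so the network stays connected. Not a bridge.

No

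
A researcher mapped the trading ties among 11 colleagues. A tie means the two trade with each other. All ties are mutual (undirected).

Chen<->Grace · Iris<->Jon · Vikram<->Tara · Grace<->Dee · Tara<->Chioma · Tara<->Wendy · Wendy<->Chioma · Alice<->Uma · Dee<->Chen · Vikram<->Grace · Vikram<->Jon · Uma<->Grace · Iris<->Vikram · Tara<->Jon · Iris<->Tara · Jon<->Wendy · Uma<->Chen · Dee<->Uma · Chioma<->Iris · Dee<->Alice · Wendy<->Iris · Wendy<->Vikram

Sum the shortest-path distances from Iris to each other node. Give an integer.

20

Distances from Iris: Alice:4, Chen:3, Chioma:1, Dee:3, Grace:2, Jon:1, Tara:1, Uma:3, Vikram:1, Wendy:1.
Sum = 4 + 3 + 1 + 3 + 2 + 1 + 1 + 3 + 1 + 1 = 20.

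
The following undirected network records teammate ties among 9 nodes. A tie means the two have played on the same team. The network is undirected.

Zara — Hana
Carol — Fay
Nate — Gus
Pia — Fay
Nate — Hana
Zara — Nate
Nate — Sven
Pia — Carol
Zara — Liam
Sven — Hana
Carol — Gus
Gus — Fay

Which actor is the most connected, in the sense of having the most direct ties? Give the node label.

Nate

Degrees — Carol:3, Fay:3, Gus:3, Hana:3, Liam:1, Nate:4, Pia:2, Sven:2, Zara:3.
The maximum is 4, attained only by Nate.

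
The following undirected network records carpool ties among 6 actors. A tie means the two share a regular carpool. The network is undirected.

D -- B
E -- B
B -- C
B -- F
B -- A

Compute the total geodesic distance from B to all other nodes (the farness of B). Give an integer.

5

Distances from B: A:1, C:1, D:1, E:1, F:1.
Sum = 1 + 1 + 1 + 1 + 1 = 5.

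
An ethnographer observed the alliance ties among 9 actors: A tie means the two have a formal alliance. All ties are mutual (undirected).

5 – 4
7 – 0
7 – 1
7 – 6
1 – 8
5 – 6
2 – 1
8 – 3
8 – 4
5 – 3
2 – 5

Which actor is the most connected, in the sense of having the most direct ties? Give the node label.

5

Degrees — 0:1, 1:3, 2:2, 3:2, 4:2, 5:4, 6:2, 7:3, 8:3.
The maximum is 4, attained only by 5.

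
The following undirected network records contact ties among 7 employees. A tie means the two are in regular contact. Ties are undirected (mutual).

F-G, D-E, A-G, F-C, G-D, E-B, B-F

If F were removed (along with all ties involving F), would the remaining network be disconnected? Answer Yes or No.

Removing F leaves {A, B, D, E, and G} with no path to {C}, so the network splits into 2 components. F is a cut vertex.

Yes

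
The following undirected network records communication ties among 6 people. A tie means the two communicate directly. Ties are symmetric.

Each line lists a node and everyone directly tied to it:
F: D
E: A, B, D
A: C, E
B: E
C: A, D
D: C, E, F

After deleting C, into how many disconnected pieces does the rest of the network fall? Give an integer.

1

C's neighbors (A and D) remain reachable from one another through other ties, so the rest of the network stays in one piece.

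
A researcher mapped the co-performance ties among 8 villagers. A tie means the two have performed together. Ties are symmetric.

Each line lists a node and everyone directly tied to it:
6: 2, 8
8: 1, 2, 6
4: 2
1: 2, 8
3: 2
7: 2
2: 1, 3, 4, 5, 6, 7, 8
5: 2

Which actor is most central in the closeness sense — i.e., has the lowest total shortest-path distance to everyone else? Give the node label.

Farness (sum of distances to all others) for each node — 1:12, 2:7, 3:13, 4:13, 5:13, 6:12, 7:13, 8:11.
The smallest farness is 7, for 2, so 2 has the highest closeness.

2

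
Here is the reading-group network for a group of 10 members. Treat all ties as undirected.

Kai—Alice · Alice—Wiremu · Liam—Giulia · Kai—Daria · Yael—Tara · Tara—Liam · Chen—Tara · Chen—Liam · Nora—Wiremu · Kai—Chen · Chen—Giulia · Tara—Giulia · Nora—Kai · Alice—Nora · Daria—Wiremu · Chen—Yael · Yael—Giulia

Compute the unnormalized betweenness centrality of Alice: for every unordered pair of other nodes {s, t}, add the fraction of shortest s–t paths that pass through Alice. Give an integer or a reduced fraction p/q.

Pairs whose geodesics pass through Alice — Tara–Wiremu: 1/3; Yael–Wiremu: 1/3; Giulia–Wiremu: 1/3; Chen–Wiremu: 1/3; Liam–Wiremu: 1/3; Kai–Wiremu: 1/3.
All other pairs contribute 0.
Summing the contributions gives betweenness(Alice) = 2.

2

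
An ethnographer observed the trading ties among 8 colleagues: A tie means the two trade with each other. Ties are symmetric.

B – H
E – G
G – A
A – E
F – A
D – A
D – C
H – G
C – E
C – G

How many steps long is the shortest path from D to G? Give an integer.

One shortest route is D – A – G, which uses 2 edges, and D and G are not directly tied, so nothing shorter exists. So d(D,G) = 2.

2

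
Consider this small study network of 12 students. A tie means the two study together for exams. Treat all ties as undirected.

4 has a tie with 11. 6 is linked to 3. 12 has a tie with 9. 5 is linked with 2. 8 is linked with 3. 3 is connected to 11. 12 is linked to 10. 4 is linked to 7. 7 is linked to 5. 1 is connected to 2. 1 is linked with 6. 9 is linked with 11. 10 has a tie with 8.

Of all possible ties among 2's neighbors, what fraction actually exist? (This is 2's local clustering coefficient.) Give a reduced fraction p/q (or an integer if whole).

2's neighbors: 1 and 5 (k = 2).
Possible neighbor pairs: C(2,2) = 1. Edges among them: none → e = 0.
Clustering(2) = 0/1.

0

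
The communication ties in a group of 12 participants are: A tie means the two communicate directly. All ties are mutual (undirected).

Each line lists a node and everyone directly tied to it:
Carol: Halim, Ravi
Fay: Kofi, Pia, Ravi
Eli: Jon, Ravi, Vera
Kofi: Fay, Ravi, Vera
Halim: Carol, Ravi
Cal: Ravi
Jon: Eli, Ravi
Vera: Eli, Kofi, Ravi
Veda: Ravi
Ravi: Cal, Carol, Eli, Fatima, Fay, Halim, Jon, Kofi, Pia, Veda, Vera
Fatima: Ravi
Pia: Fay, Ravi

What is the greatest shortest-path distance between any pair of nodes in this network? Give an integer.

Eccentricity of each node (its greatest distance to any other): Cal:2, Carol:2, Eli:2, Fatima:2, Fay:2, Halim:2, Jon:2, Kofi:2, Pia:2, Ravi:1, Veda:2, Vera:2.
The maximum eccentricity is 2, realized for instance by the pair Pia–Vera via Pia – Ravi – Vera. So the diameter is 2.

2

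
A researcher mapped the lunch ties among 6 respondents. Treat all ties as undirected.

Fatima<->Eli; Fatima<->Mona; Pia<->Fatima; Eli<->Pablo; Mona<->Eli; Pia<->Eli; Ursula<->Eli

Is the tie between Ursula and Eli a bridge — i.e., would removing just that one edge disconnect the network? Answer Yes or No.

Yes

Without the Ursula–Eli edge there is no alternate route between Ursula and Eli, so the network disconnects. It is a bridge.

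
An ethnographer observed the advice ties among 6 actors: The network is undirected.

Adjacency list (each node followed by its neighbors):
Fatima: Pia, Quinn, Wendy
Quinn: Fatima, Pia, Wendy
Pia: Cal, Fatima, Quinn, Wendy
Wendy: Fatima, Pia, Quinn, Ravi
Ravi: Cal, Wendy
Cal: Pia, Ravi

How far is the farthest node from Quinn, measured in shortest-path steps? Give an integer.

2

Distances from Quinn: Cal:2, Fatima:1, Pia:1, Ravi:2, Wendy:1.
The largest is 2 (to Ravi and Cal), so the eccentricity of Quinn is 2.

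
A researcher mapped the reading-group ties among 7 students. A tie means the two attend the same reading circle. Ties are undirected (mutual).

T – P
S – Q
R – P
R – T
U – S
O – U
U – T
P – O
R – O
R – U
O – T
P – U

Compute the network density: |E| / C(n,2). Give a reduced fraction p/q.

4/7

There are 12 edges and 7 nodes, so the maximum possible is C(7,2) = 21.
Density = 12/21 = 4/7.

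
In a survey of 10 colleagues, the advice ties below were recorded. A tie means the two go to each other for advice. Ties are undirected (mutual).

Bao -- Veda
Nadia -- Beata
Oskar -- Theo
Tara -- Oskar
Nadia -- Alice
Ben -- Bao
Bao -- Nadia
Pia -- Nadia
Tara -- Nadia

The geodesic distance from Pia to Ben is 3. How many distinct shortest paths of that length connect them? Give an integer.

1

The shortest distance is 3, and the only length-3 path is Pia–Nadia–Bao–Ben. So there is exactly 1 shortest path.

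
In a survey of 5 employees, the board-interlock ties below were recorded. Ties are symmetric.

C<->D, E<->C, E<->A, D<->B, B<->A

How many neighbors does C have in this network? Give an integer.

C is directly tied to D and E. That is 2 neighbors, so the degree of C is 2.

2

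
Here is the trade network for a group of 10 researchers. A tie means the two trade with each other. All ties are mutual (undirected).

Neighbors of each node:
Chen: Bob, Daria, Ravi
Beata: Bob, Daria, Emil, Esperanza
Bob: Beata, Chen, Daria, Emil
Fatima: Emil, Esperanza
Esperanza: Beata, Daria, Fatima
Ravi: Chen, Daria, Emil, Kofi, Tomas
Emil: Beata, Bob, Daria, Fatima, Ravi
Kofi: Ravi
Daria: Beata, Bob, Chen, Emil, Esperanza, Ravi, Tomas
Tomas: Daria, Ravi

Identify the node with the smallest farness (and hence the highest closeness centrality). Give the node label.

Daria

Farness (sum of distances to all others) for each node — Beata:15, Bob:15, Chen:16, Daria:11, Emil:13, Esperanza:16, Fatima:19, Kofi:21, Ravi:13, Tomas:17.
The smallest farness is 11, for Daria, so Daria has the highest closeness.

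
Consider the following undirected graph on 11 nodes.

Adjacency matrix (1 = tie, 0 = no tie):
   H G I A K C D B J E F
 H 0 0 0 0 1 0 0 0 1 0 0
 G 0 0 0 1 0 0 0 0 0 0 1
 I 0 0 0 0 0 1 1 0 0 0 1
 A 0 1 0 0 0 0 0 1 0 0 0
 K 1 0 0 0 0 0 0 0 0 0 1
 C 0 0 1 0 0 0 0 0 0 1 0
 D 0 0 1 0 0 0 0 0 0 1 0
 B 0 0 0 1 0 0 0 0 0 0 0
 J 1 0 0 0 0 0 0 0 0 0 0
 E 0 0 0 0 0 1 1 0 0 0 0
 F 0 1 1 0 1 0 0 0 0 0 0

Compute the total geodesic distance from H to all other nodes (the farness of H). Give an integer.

Distances from H: A:4, B:5, C:4, D:4, E:5, F:2, G:3, I:3, J:1, K:1.
Sum = 4 + 5 + 4 + 4 + 5 + 2 + 3 + 3 + 1 + 1 = 32.

32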